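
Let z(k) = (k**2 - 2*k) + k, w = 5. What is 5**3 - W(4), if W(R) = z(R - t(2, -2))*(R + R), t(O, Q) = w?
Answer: 109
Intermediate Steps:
t(O, Q) = 5
z(k) = k**2 - k
W(R) = 2*R*(-6 + R)*(-5 + R) (W(R) = ((R - 1*5)*(-1 + (R - 1*5)))*(R + R) = ((R - 5)*(-1 + (R - 5)))*(2*R) = ((-5 + R)*(-1 + (-5 + R)))*(2*R) = ((-5 + R)*(-6 + R))*(2*R) = ((-6 + R)*(-5 + R))*(2*R) = 2*R*(-6 + R)*(-5 + R))
5**3 - W(4) = 5**3 - 2*4*(-6 + 4)*(-5 + 4) = 125 - 2*4*(-2)*(-1) = 125 - 1*16 = 125 - 16 = 109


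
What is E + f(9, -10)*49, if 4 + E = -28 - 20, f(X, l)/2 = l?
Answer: -1032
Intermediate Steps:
f(X, l) = 2*l
E = -52 (E = -4 + (-28 - 20) = -4 - 48 = -52)
E + f(9, -10)*49 = -52 + (2*(-10))*49 = -52 - 20*49 = -52 - 980 = -1032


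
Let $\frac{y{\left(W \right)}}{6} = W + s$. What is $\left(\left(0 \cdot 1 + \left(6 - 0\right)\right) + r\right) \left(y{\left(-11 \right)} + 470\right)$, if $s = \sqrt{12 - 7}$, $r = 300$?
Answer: $123624 + 1836 \sqrt{5} \approx 1.2773 \cdot 10^{5}$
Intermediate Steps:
$s = \sqrt{5} \approx 2.2361$
$y{\left(W \right)} = 6 W + 6 \sqrt{5}$ ($y{\left(W \right)} = 6 \left(W + \sqrt{5}\right) = 6 W + 6 \sqrt{5}$)
$\left(\left(0 \cdot 1 + \left(6 - 0\right)\right) + r\right) \left(y{\left(-11 \right)} + 470\right) = \left(\left(0 \cdot 1 + \left(6 - 0\right)\right) + 300\right) \left(\left(6 \left(-11\right) + 6 \sqrt{5}\right) + 470\right) = \left(\left(0 + \left(6 + 0\right)\right) + 300\right) \left(\left(-66 + 6 \sqrt{5}\right) + 470\right) = \left(\left(0 + 6\right) + 300\right) \left(404 + 6 \sqrt{5}\right) = \left(6 + 300\right) \left(404 + 6 \sqrt{5}\right) = 306 \left(404 + 6 \sqrt{5}\right) = 123624 + 1836 \sqrt{5}$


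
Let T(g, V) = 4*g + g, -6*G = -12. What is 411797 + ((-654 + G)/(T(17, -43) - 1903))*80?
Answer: 374349553/909 ≈ 4.1183e+5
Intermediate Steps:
G = 2 (G = -⅙*(-12) = 2)
T(g, V) = 5*g
411797 + ((-654 + G)/(T(17, -43) - 1903))*80 = 411797 + ((-654 + 2)/(5*17 - 1903))*80 = 411797 - 652/(85 - 1903)*80 = 411797 - 652/(-1818)*80 = 411797 - 652*(-1/1818)*80 = 411797 + (326/909)*80 = 411797 + 26080/909 = 374349553/909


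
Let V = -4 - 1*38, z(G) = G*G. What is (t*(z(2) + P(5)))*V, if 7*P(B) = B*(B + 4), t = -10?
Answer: 4380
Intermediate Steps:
z(G) = G²
P(B) = B*(4 + B)/7 (P(B) = (B*(B + 4))/7 = (B*(4 + B))/7 = B*(4 + B)/7)
V = -42 (V = -4 - 38 = -42)
(t*(z(2) + P(5)))*V = -10*(2² + (⅐)*5*(4 + 5))*(-42) = -10*(4 + (⅐)*5*9)*(-42) = -10*(4 + 45/7)*(-42) = -10*73/7*(-42) = -730/7*(-42) = 4380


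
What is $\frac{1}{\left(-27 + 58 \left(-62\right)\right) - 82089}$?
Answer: $- \frac{1}{85712} \approx -1.1667 \cdot 10^{-5}$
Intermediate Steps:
$\frac{1}{\left(-27 + 58 \left(-62\right)\right) - 82089} = \frac{1}{\left(-27 - 3596\right) - 82089} = \frac{1}{-3623 - 82089} = \frac{1}{-85712} = - \frac{1}{85712}$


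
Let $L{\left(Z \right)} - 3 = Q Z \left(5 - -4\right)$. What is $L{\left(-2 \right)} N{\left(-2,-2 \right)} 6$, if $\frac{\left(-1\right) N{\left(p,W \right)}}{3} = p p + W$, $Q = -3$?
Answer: $-2052$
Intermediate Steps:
$N{\left(p,W \right)} = - 3 W - 3 p^{2}$ ($N{\left(p,W \right)} = - 3 \left(p p + W\right) = - 3 \left(p^{2} + W\right) = - 3 \left(W + p^{2}\right) = - 3 W - 3 p^{2}$)
$L{\left(Z \right)} = 3 - 27 Z$ ($L{\left(Z \right)} = 3 + - 3 Z \left(5 - -4\right) = 3 + - 3 Z \left(5 + 4\right) = 3 + - 3 Z 9 = 3 - 27 Z$)
$L{\left(-2 \right)} N{\left(-2,-2 \right)} 6 = \left(3 - -54\right) \left(\left(-3\right) \left(-2\right) - 3 \left(-2\right)^{2}\right) 6 = \left(3 + 54\right) \left(6 - 12\right) 6 = 57 \left(6 - 12\right) 6 = 57 \left(-6\right) 6 = \left(-342\right) 6 = -2052$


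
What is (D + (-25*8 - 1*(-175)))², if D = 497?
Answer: 222784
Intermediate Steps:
(D + (-25*8 - 1*(-175)))² = (497 + (-25*8 - 1*(-175)))² = (497 + (-200 + 175))² = (497 - 25)² = 472² = 222784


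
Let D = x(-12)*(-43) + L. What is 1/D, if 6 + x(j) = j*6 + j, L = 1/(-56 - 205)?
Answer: 261/1010069 ≈ 0.00025840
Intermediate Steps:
L = -1/261 (L = 1/(-261) = -1/261 ≈ -0.0038314)
x(j) = -6 + 7*j (x(j) = -6 + (j*6 + j) = -6 + (6*j + j) = -6 + 7*j)
D = 1010069/261 (D = (-6 + 7*(-12))*(-43) - 1/261 = (-6 - 84)*(-43) - 1/261 = -90*(-43) - 1/261 = 3870 - 1/261 = 1010069/261 ≈ 3870.0)
1/D = 1/(1010069/261) = 261/1010069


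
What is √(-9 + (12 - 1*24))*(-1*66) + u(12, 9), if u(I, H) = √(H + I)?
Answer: √21*(1 - 66*I) ≈ 4.5826 - 302.45*I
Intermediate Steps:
√(-9 + (12 - 1*24))*(-1*66) + u(12, 9) = √(-9 + (12 - 1*24))*(-1*66) + √(9 + 12) = √(-9 + (12 - 24))*(-66) + √21 = √(-9 - 12)*(-66) + √21 = √(-21)*(-66) + √21 = (I*√21)*(-66) + √21 = -66*I*√21 + √21 = √21 - 66*I*√21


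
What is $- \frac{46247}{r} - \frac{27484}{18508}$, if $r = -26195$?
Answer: $\frac{33999024}{121204265} \approx 0.28051$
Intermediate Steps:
$- \frac{46247}{r} - \frac{27484}{18508} = - \frac{46247}{-26195} - \frac{27484}{18508} = \left(-46247\right) \left(- \frac{1}{26195}\right) - \frac{6871}{4627} = \frac{46247}{26195} - \frac{6871}{4627} = \frac{33999024}{121204265}$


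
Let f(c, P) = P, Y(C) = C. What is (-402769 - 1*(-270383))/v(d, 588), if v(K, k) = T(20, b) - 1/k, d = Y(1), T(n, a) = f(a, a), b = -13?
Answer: 77842968/7645 ≈ 10182.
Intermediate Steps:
T(n, a) = a
d = 1
v(K, k) = -13 - 1/k
(-402769 - 1*(-270383))/v(d, 588) = (-402769 - 1*(-270383))/(-13 - 1/588) = (-402769 + 270383)/(-13 - 1*1/588) = -132386/(-13 - 1/588) = -132386/(-7645/588) = -132386*(-588/7645) = 77842968/7645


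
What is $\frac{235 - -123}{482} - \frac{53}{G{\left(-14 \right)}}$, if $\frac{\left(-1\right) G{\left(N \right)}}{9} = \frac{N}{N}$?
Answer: $\frac{14384}{2169} \approx 6.6316$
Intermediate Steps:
$G{\left(N \right)} = -9$ ($G{\left(N \right)} = - 9 \frac{N}{N} = \left(-9\right) 1 = -9$)
$\frac{235 - -123}{482} - \frac{53}{G{\left(-14 \right)}} = \frac{235 - -123}{482} - \frac{53}{-9} = \left(235 + 123\right) \frac{1}{482} - - \frac{53}{9} = 358 \cdot \frac{1}{482} + \frac{53}{9} = \frac{179}{241} + \frac{53}{9} = \frac{14384}{2169}$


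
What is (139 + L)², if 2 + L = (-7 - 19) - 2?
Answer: 11881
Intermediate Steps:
L = -30 (L = -2 + ((-7 - 19) - 2) = -2 + (-26 - 2) = -2 - 28 = -30)
(139 + L)² = (139 - 30)² = 109² = 11881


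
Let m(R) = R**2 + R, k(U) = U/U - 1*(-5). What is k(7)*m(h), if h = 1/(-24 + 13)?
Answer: -60/121 ≈ -0.49587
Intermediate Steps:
k(U) = 6 (k(U) = 1 + 5 = 6)
h = -1/11 (h = 1/(-11) = -1/11 ≈ -0.090909)
m(R) = R + R**2
k(7)*m(h) = 6*(-(1 - 1/11)/11) = 6*(-1/11*10/11) = 6*(-10/121) = -60/121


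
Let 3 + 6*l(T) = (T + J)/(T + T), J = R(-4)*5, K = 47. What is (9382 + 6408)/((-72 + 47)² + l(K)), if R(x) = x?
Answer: 593704/23483 ≈ 25.282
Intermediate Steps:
J = -20 (J = -4*5 = -20)
l(T) = -½ + (-20 + T)/(12*T) (l(T) = -½ + ((T - 20)/(T + T))/6 = -½ + ((-20 + T)/((2*T)))/6 = -½ + ((-20 + T)*(1/(2*T)))/6 = -½ + ((-20 + T)/(2*T))/6 = -½ + (-20 + T)/(12*T))
(9382 + 6408)/((-72 + 47)² + l(K)) = (9382 + 6408)/((-72 + 47)² + (5/12)*(-4 - 1*47)/47) = 15790/((-25)² + (5/12)*(1/47)*(-4 - 47)) = 15790/(625 + (5/12)*(1/47)*(-51)) = 15790/(625 - 85/188) = 15790/(117415/188) = 15790*(188/117415) = 593704/23483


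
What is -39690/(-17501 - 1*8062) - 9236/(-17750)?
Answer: 156766228/75623875 ≈ 2.0730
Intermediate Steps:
-39690/(-17501 - 1*8062) - 9236/(-17750) = -39690/(-17501 - 8062) - 9236*(-1/17750) = -39690/(-25563) + 4618/8875 = -39690*(-1/25563) + 4618/8875 = 13230/8521 + 4618/8875 = 156766228/75623875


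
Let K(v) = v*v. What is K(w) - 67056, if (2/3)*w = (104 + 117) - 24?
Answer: 81057/4 ≈ 20264.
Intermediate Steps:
w = 591/2 (w = 3*((104 + 117) - 24)/2 = 3*(221 - 24)/2 = (3/2)*197 = 591/2 ≈ 295.50)
K(v) = v²
K(w) - 67056 = (591/2)² - 67056 = 349281/4 - 67056 = 81057/4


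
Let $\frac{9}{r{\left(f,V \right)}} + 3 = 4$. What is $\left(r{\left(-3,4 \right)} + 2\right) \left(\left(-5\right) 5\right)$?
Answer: $-275$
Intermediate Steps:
$r{\left(f,V \right)} = 9$ ($r{\left(f,V \right)} = \frac{9}{-3 + 4} = \frac{9}{1} = 9 \cdot 1 = 9$)
$\left(r{\left(-3,4 \right)} + 2\right) \left(\left(-5\right) 5\right) = \left(9 + 2\right) \left(\left(-5\right) 5\right) = 11 \left(-25\right) = -275$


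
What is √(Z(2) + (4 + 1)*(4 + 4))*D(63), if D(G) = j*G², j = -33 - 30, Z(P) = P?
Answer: -250047*√42 ≈ -1.6205e+6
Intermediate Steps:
j = -63
D(G) = -63*G²
√(Z(2) + (4 + 1)*(4 + 4))*D(63) = √(2 + (4 + 1)*(4 + 4))*(-63*63²) = √(2 + 5*8)*(-63*3969) = √(2 + 40)*(-250047) = √42*(-250047) = -250047*√42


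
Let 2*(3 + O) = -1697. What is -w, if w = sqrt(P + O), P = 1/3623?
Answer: -I*sqrt(44707580882)/7246 ≈ -29.18*I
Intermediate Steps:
O = -1703/2 (O = -3 + (1/2)*(-1697) = -3 - 1697/2 = -1703/2 ≈ -851.50)
P = 1/3623 ≈ 0.00027601
w = I*sqrt(44707580882)/7246 (w = sqrt(1/3623 - 1703/2) = sqrt(-6169967/7246) = I*sqrt(44707580882)/7246 ≈ 29.18*I)
-w = -I*sqrt(44707580882)/7246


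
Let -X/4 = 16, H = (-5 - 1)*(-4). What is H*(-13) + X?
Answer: -376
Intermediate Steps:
H = 24 (H = -6*(-4) = 24)
X = -64 (X = -4*16 = -64)
H*(-13) + X = 24*(-13) - 64 = -312 - 64 = -376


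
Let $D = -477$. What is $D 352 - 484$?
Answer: $-168388$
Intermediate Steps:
$D 352 - 484 = \left(-477\right) 352 - 484 = -167904 - 484 = -168388$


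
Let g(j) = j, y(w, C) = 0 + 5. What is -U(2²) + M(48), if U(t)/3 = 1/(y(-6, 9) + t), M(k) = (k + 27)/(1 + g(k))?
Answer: 176/147 ≈ 1.1973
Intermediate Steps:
y(w, C) = 5
M(k) = (27 + k)/(1 + k) (M(k) = (k + 27)/(1 + k) = (27 + k)/(1 + k))
U(t) = 3/(5 + t)
-U(2²) + M(48) = -3/(5 + 2²) + (27 + 48)/(1 + 48) = -3/(5 + 4) + 75/49 = -3/9 + (1/49)*75 = -3/9 + 75/49 = -1*⅓ + 75/49 = -⅓ + 75/49 = 176/147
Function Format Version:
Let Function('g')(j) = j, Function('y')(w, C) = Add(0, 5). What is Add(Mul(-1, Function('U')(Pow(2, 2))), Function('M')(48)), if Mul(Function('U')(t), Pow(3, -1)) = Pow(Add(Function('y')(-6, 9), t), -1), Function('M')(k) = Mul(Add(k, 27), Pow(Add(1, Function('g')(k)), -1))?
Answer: Rational(176, 147) ≈ 1.1973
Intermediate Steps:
Function('y')(w, C) = 5
Function('M')(k) = Mul(Pow(Add(1, k), -1), Add(27, k)) (Function('M')(k) = Mul(Add(k, 27), Pow(Add(1, k), -1)) = Mul(Add(27, k), Pow(Add(1, k), -1)) = Mul(Pow(Add(1, k), -1), Add(27, k)))
Function('U')(t) = Mul(3, Pow(Add(5, t), -1))
Add(Mul(-1, Function('U')(Pow(2, 2))), Function('M')(48)) = Add(Mul(-1, Mul(3, Pow(Add(5, Pow(2, 2)), -1))), Mul(Pow(Add(1, 48), -1), Add(27, 48))) = Add(Mul(-1, Mul(3, Pow(Add(5, 4), -1))), Mul(Pow(49, -1), 75)) = Add(Mul(-1, Mul(3, Pow(9, -1))), Mul(Rational(1, 49), 75)) = Add(Mul(-1, Mul(3, Rational(1, 9))), Rational(75, 49)) = Add(Mul(-1, Rational(1, 3)), Rational(75, 49)) = Add(Rational(-1, 3), Rational(75, 49)) = Rational(176, 147)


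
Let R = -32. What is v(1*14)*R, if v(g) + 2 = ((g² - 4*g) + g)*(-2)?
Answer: 9920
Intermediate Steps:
v(g) = -2 - 2*g² + 6*g (v(g) = -2 + ((g² - 4*g) + g)*(-2) = -2 + (g² - 3*g)*(-2) = -2 + (-2*g² + 6*g) = -2 - 2*g² + 6*g)
v(1*14)*R = (-2 - 2*(1*14)² + 6*(1*14))*(-32) = (-2 - 2*14² + 6*14)*(-32) = (-2 - 2*196 + 84)*(-32) = (-2 - 392 + 84)*(-32) = -310*(-32) = 9920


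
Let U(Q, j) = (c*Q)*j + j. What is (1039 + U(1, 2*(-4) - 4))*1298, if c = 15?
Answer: 1099406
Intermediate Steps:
U(Q, j) = j + 15*Q*j (U(Q, j) = (15*Q)*j + j = 15*Q*j + j = j + 15*Q*j)
(1039 + U(1, 2*(-4) - 4))*1298 = (1039 + (2*(-4) - 4)*(1 + 15*1))*1298 = (1039 + (-8 - 4)*(1 + 15))*1298 = (1039 - 12*16)*1298 = (1039 - 192)*1298 = 847*1298 = 1099406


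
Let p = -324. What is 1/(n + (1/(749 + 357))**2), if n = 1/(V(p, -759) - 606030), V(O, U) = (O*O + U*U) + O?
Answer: 91379398908/1297939 ≈ 70404.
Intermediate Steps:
V(O, U) = O + O**2 + U**2 (V(O, U) = (O**2 + U**2) + O = O + O**2 + U**2)
n = 1/74703 (n = 1/((-324 + (-324)**2 + (-759)**2) - 606030) = 1/((-324 + 104976 + 576081) - 606030) = 1/(680733 - 606030) = 1/74703 ≈ 1.3386e-5)
1/(n + (1/(749 + 357))**2) = 1/(1/74703 + (1/(749 + 357))**2) = 1/(1/74703 + (1/1106)**2) = 1/(1/74703 + 1/1223236) = 1/(1297939/91379398908) = 91379398908/1297939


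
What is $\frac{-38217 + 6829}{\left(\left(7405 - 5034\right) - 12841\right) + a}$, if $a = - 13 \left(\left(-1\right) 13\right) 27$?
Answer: $\frac{31388}{5907} \approx 5.3137$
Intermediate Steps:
$a = 4563$ ($a = \left(-13\right) \left(-13\right) 27 = 169 \cdot 27 = 4563$)
$\frac{-38217 + 6829}{\left(\left(7405 - 5034\right) - 12841\right) + a} = \frac{-38217 + 6829}{\left(\left(7405 - 5034\right) - 12841\right) + 4563} = - \frac{31388}{\left(2371 - 12841\right) + 4563} = - \frac{31388}{-10470 + 4563} = - \frac{31388}{-5907} = \left(-31388\right) \left(- \frac{1}{5907}\right) = \frac{31388}{5907}$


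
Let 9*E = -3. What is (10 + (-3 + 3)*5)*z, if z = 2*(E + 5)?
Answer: 280/3 ≈ 93.333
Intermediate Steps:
E = -⅓ (E = (⅑)*(-3) = -⅓ ≈ -0.33333)
z = 28/3 (z = 2*(-⅓ + 5) = 2*(14/3) = 28/3 ≈ 9.3333)
(10 + (-3 + 3)*5)*z = (10 + (-3 + 3)*5)*(28/3) = (10 + 0*5)*(28/3) = (10 + 0)*(28/3) = 10*(28/3) = 280/3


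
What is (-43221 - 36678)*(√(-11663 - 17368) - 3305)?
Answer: 264066195 - 79899*I*√29031 ≈ 2.6407e+8 - 1.3614e+7*I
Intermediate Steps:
(-43221 - 36678)*(√(-11663 - 17368) - 3305) = -79899*(√(-29031) - 3305) = -79899*(I*√29031 - 3305) = -79899*(-3305 + I*√29031) = 264066195 - 79899*I*√29031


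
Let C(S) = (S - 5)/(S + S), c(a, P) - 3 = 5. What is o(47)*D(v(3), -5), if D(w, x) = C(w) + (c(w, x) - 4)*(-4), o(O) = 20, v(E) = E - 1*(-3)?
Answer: -955/3 ≈ -318.33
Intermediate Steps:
c(a, P) = 8 (c(a, P) = 3 + 5 = 8)
C(S) = (-5 + S)/(2*S) (C(S) = (-5 + S)/((2*S)) = (-5 + S)*(1/(2*S)) = (-5 + S)/(2*S))
v(E) = 3 + E (v(E) = E + 3 = 3 + E)
D(w, x) = -16 + (-5 + w)/(2*w) (D(w, x) = (-5 + w)/(2*w) + (8 - 4)*(-4) = (-5 + w)/(2*w) + 4*(-4) = (-5 + w)/(2*w) - 16 = -16 + (-5 + w)/(2*w))
o(47)*D(v(3), -5) = 20*((-5 - 31*(3 + 3))/(2*(3 + 3))) = 20*((1/2)*(-5 - 31*6)/6) = 20*((1/2)*(1/6)*(-5 - 186)) = 20*((1/2)*(1/6)*(-191)) = 20*(-191/12) = -955/3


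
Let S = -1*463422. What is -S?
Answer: 463422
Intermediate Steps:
S = -463422
-S = -1*(-463422) = 463422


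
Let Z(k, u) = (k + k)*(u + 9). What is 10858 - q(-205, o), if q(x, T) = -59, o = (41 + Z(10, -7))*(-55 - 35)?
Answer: 10917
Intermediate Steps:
Z(k, u) = 2*k*(9 + u) (Z(k, u) = (2*k)*(9 + u) = 2*k*(9 + u))
o = -7290 (o = (41 + 2*10*(9 - 7))*(-55 - 35) = (41 + 2*10*2)*(-90) = (41 + 40)*(-90) = 81*(-90) = -7290)
10858 - q(-205, o) = 10858 - 1*(-59) = 10858 + 59 = 10917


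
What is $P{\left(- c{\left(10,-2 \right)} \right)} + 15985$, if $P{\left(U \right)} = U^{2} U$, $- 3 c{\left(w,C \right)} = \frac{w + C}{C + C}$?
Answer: $\frac{431587}{27} \approx 15985.0$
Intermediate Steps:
$c{\left(w,C \right)} = - \frac{C + w}{6 C}$ ($c{\left(w,C \right)} = - \frac{\left(w + C\right) \frac{1}{C + C}}{3} = - \frac{\left(C + w\right) \frac{1}{2 C}}{3} = - \frac{\frac{1}{2} \frac{1}{C} \left(C + w\right)}{3} = - \frac{C + w}{6 C}$)
$P{\left(U \right)} = U^{3}$
$P{\left(- c{\left(10,-2 \right)} \right)} + 15985 = \left(- \frac{\left(-1\right) \left(-2\right) - 10}{6 \left(-2\right)}\right)^{3} + 15985 = \left(- \frac{\left(-1\right) \left(2 - 10\right)}{6 \cdot 2}\right)^{3} + 15985 = \left(- \frac{\left(-1\right) \left(-8\right)}{6 \cdot 2}\right)^{3} + 15985 = \left(\left(-1\right) \frac{2}{3}\right)^{3} + 15985 = \left(- \frac{2}{3}\right)^{3} + 15985 = - \frac{8}{27} + 15985 = \frac{431587}{27}$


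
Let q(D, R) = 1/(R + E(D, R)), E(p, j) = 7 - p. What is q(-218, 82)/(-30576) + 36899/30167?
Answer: 346364683801/283172560944 ≈ 1.2232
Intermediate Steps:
q(D, R) = 1/(7 + R - D) (q(D, R) = 1/(R + (7 - D)) = 1/(7 + R - D))
q(-218, 82)/(-30576) + 36899/30167 = 1/((7 + 82 - 1*(-218))*(-30576)) + 36899/30167 = -1/30576/(7 + 82 + 218) + 36899*(1/30167) = -1/30576/307 + 36899/30167 = (1/307)*(-1/30576) + 36899/30167 = -1/9386832 + 36899/30167 = 346364683801/283172560944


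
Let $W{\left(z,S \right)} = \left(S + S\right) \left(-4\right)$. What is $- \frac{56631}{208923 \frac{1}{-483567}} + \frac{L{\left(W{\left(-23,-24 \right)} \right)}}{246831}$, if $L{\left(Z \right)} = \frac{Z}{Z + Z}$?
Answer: $\frac{346637846196623}{2644547334} \approx 1.3108 \cdot 10^{5}$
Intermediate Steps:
$W{\left(z,S \right)} = - 8 S$ ($W{\left(z,S \right)} = 2 S \left(-4\right) = - 8 S$)
$L{\left(Z \right)} = \frac{1}{2}$ ($L{\left(Z \right)} = \frac{Z}{2 Z} = \frac{1}{2 Z} Z = \frac{1}{2}$)
$- \frac{56631}{208923 \frac{1}{-483567}} + \frac{L{\left(W{\left(-23,-24 \right)} \right)}}{246831} = - \frac{56631}{208923 \frac{1}{-483567}} + \frac{1}{2 \cdot 246831} = - \frac{56631}{208923 \left(- \frac{1}{483567}\right)} + \frac{1}{2} \cdot \frac{1}{246831} = - \frac{56631}{- \frac{69641}{161189}} + \frac{1}{493662} = \left(-56631\right) \left(- \frac{161189}{69641}\right) + \frac{1}{493662} = \frac{9128294259}{69641} + \frac{1}{493662} = \frac{346637846196623}{2644547334}$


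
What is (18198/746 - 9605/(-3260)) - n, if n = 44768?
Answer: -10880749447/243196 ≈ -44741.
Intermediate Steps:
(18198/746 - 9605/(-3260)) - n = (18198/746 - 9605/(-3260)) - 1*44768 = (18198*(1/746) - 9605*(-1/3260)) - 44768 = (9099/373 + 1921/652) - 44768 = 6649081/243196 - 44768 = -10880749447/243196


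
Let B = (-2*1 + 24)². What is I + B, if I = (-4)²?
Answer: 500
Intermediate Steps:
I = 16
B = 484 (B = (-2 + 24)² = 22² = 484)
I + B = 16 + 484 = 500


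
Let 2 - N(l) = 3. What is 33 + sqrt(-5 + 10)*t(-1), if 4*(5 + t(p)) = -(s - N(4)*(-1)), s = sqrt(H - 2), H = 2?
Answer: 33 - 19*sqrt(5)/4 ≈ 22.379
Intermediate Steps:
N(l) = -1 (N(l) = 2 - 1*3 = 2 - 3 = -1)
s = 0 (s = sqrt(2 - 2) = sqrt(0) = 0)
t(p) = -19/4 (t(p) = -5 + (-(0 - (-1)*(-1)))/4 = -5 + (-(0 - 1*1))/4 = -5 + (-(0 - 1))/4 = -5 + (-1*(-1))/4 = -5 + (1/4)*1 = -5 + 1/4 = -19/4)
33 + sqrt(-5 + 10)*t(-1) = 33 + sqrt(-5 + 10)*(-19/4) = 33 + sqrt(5)*(-19/4) = 33 - 19*sqrt(5)/4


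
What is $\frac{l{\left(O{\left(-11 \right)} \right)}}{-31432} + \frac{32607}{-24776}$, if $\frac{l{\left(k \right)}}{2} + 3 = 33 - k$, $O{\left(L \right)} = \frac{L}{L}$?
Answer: $- \frac{128292529}{97344904} \approx -1.3179$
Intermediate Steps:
$O{\left(L \right)} = 1$
$l{\left(k \right)} = 60 - 2 k$ ($l{\left(k \right)} = -6 + 2 \left(33 - k\right) = -6 - \left(-66 + 2 k\right) = 60 - 2 k$)
$\frac{l{\left(O{\left(-11 \right)} \right)}}{-31432} + \frac{32607}{-24776} = \frac{60 - 2}{-31432} + \frac{32607}{-24776} = \left(60 - 2\right) \left(- \frac{1}{31432}\right) + 32607 \left(- \frac{1}{24776}\right) = 58 \left(- \frac{1}{31432}\right) - \frac{32607}{24776} = - \frac{29}{15716} - \frac{32607}{24776} = - \frac{128292529}{97344904}$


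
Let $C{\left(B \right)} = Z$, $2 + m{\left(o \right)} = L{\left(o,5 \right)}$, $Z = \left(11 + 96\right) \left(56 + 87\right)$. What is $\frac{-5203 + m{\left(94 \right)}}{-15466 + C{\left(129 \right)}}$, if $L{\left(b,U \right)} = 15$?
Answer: $\frac{346}{11} \approx 31.455$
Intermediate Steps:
$Z = 15301$ ($Z = 107 \cdot 143 = 15301$)
$m{\left(o \right)} = 13$ ($m{\left(o \right)} = -2 + 15 = 13$)
$C{\left(B \right)} = 15301$
$\frac{-5203 + m{\left(94 \right)}}{-15466 + C{\left(129 \right)}} = \frac{-5203 + 13}{-15466 + 15301} = - \frac{5190}{-165} = \left(-5190\right) \left(- \frac{1}{165}\right) = \frac{346}{11}$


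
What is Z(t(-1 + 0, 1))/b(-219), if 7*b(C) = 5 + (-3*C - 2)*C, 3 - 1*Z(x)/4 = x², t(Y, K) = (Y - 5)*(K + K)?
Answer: 987/35860 ≈ 0.027524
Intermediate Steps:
t(Y, K) = 2*K*(-5 + Y) (t(Y, K) = (-5 + Y)*(2*K) = 2*K*(-5 + Y))
Z(x) = 12 - 4*x²
b(C) = 5/7 + C*(-2 - 3*C)/7 (b(C) = (5 + (-3*C - 2)*C)/7 = (5 + (-2 - 3*C)*C)/7 = (5 + C*(-2 - 3*C))/7 = 5/7 + C*(-2 - 3*C)/7)
Z(t(-1 + 0, 1))/b(-219) = (12 - 4*4*(-5 + (-1 + 0))²)/(5/7 - 3/7*(-219)² - 2/7*(-219)) = (12 - 4*4*(-5 - 1)²)/(5/7 - 3/7*47961 + 438/7) = (12 - 4*(2*1*(-6))²)/(5/7 - 143883/7 + 438/7) = (12 - 4*(-12)²)/(-143440/7) = (12 - 4*144)*(-7/143440) = (12 - 576)*(-7/143440) = -564*(-7/143440) = 987/35860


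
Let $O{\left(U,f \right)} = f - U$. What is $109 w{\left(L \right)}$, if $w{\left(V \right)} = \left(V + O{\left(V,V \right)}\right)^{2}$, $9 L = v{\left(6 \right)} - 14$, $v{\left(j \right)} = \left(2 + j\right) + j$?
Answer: $0$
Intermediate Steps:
$v{\left(j \right)} = 2 + 2 j$
$L = 0$ ($L = \frac{\left(2 + 2 \cdot 6\right) - 14}{9} = \frac{\left(2 + 12\right) - 14}{9} = \frac{14 - 14}{9} = \frac{1}{9} \cdot 0 = 0$)
$w{\left(V \right)} = V^{2}$ ($w{\left(V \right)} = \left(V + \left(V - V\right)\right)^{2} = \left(V + 0\right)^{2} = V^{2}$)
$109 w{\left(L \right)} = 109 \cdot 0^{2} = 109 \cdot 0 = 0$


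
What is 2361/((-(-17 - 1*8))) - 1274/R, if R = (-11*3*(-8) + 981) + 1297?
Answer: 2984906/31775 ≈ 93.939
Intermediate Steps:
R = 2542 (R = (-33*(-8) + 981) + 1297 = (264 + 981) + 1297 = 1245 + 1297 = 2542)
2361/((-(-17 - 1*8))) - 1274/R = 2361/((-(-17 - 1*8))) - 1274/2542 = 2361/((-(-17 - 8))) - 1274*1/2542 = 2361/((-1*(-25))) - 637/1271 = 2361/25 - 637/1271 = 2984906/31775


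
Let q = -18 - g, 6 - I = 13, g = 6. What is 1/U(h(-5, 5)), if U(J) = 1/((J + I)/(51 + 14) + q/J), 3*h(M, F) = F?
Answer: -2824/195 ≈ -14.482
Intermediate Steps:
I = -7 (I = 6 - 1*13 = 6 - 13 = -7)
q = -24 (q = -18 - 1*6 = -18 - 6 = -24)
h(M, F) = F/3
U(J) = 1/(-7/65 - 24/J + J/65) (U(J) = 1/((J - 7)/(51 + 14) - 24/J) = 1/((-7 + J)/65 - 24/J) = 1/((-7 + J)*(1/65) - 24/J) = 1/((-7/65 + J/65) - 24/J) = 1/(-7/65 - 24/J + J/65))
1/U(h(-5, 5)) = 1/(65*((1/3)*5)/(-1560 + ((1/3)*5)**2 - 7*5/3)) = 1/(65*(5/3)/(-1560 + (5/3)**2 - 7*5/3)) = 1/(65*(5/3)/(-1560 + 25/9 - 35/3)) = 1/(65*(5/3)/(-14120/9)) = 1/(65*(5/3)*(-9/14120)) = 1/(-195/2824) = -2824/195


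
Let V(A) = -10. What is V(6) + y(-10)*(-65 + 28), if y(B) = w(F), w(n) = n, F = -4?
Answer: 138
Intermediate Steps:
y(B) = -4
V(6) + y(-10)*(-65 + 28) = -10 - 4*(-65 + 28) = -10 - 4*(-37) = -10 + 148 = 138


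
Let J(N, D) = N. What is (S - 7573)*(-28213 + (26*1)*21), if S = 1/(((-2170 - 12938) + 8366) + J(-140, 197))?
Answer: 1441931746129/6882 ≈ 2.0952e+8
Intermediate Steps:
S = -1/6882 (S = 1/(((-2170 - 12938) + 8366) - 140) = 1/((-15108 + 8366) - 140) = 1/(-6742 - 140) = 1/(-6882) = -1/6882 ≈ -0.00014531)
(S - 7573)*(-28213 + (26*1)*21) = (-1/6882 - 7573)*(-28213 + (26*1)*21) = -52117387*(-28213 + 26*21)/6882 = -52117387*(-28213 + 546)/6882 = -52117387/6882*(-27667) = 1441931746129/6882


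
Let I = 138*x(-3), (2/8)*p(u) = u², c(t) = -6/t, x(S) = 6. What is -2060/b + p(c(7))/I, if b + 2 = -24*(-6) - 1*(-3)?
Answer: -464208/32683 ≈ -14.203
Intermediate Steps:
p(u) = 4*u²
b = 145 (b = -2 + (-24*(-6) - 1*(-3)) = -2 + (144 + 3) = -2 + 147 = 145)
I = 828 (I = 138*6 = 828)
-2060/b + p(c(7))/I = -2060/145 + (4*(-6/7)²)/828 = -2060*1/145 + (4*(-6*⅐)²)*(1/828) = -412/29 + (4*(-6/7)²)*(1/828) = -412/29 + (4*(36/49))*(1/828) = -412/29 + (144/49)*(1/828) = -412/29 + 4/1127 = -464208/32683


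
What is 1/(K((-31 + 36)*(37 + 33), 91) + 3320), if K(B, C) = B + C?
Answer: 1/3761 ≈ 0.00026589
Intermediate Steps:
1/(K((-31 + 36)*(37 + 33), 91) + 3320) = 1/(((-31 + 36)*(37 + 33) + 91) + 3320) = 1/((5*70 + 91) + 3320) = 1/((350 + 91) + 3320) = 1/(441 + 3320) = 1/3761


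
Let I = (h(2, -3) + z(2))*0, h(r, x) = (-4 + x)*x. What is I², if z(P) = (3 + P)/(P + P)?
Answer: 0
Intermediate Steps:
h(r, x) = x*(-4 + x)
z(P) = (3 + P)/(2*P) (z(P) = (3 + P)/((2*P)) = (3 + P)*(1/(2*P)) = (3 + P)/(2*P))
I = 0 (I = (-3*(-4 - 3) + (½)*(3 + 2)/2)*0 = (-3*(-7) + (½)*(½)*5)*0 = (21 + 5/4)*0 = (89/4)*0 = 0)
I² = 0² = 0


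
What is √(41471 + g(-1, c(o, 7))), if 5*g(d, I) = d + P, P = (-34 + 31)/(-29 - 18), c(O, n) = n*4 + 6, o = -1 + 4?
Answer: 3*√254469515/235 ≈ 203.64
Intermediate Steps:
o = 3
c(O, n) = 6 + 4*n (c(O, n) = 4*n + 6 = 6 + 4*n)
P = 3/47 (P = -3/(-47) = -3*(-1/47) = 3/47 ≈ 0.063830)
g(d, I) = 3/235 + d/5 (g(d, I) = (d + 3/47)/5 = (3/47 + d)/5 = 3/235 + d/5)
√(41471 + g(-1, c(o, 7))) = √(41471 + (3/235 + (⅕)*(-1))) = √(41471 + (3/235 - ⅕)) = √(41471 - 44/235) = √(9745641/235) = 3*√254469515/235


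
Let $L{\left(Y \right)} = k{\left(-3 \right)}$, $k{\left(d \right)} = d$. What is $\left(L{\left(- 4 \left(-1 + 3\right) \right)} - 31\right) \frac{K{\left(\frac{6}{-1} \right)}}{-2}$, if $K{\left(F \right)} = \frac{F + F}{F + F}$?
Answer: $17$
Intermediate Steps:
$L{\left(Y \right)} = -3$
$K{\left(F \right)} = 1$ ($K{\left(F \right)} = \frac{2 F}{2 F} = 2 F \frac{1}{2 F} = 1$)
$\left(L{\left(- 4 \left(-1 + 3\right) \right)} - 31\right) \frac{K{\left(\frac{6}{-1} \right)}}{-2} = \left(-3 - 31\right) 1 \frac{1}{-2} = - 34 \cdot 1 \left(- \frac{1}{2}\right) = \left(-34\right) \left(- \frac{1}{2}\right) = 17$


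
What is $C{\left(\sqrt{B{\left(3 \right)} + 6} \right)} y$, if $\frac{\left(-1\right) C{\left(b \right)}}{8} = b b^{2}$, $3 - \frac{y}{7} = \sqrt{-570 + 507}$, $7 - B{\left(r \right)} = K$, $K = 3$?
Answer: $- 1680 \sqrt{10} + 1680 i \sqrt{70} \approx -5312.6 + 14056.0 i$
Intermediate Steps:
$B{\left(r \right)} = 4$ ($B{\left(r \right)} = 7 - 3 = 4$)
$y = 21 - 21 i \sqrt{7}$ ($y = 21 - 7 \sqrt{-570 + 507} = 21 - 7 \sqrt{-63} = 21 - 7 \cdot 3 i \sqrt{7} = 21 - 21 i \sqrt{7} \approx 21.0 - 55.561 i$)
$C{\left(b \right)} = - 8 b^{3}$ ($C{\left(b \right)} = - 8 b b^{2} = - 8 b^{3}$)
$C{\left(\sqrt{B{\left(3 \right)} + 6} \right)} y = - 8 \left(\sqrt{4 + 6}\right)^{3} \left(21 - 21 i \sqrt{7}\right) = - 8 \left(\sqrt{10}\right)^{3} \left(21 - 21 i \sqrt{7}\right) = - 8 \cdot 10 \sqrt{10} \left(21 - 21 i \sqrt{7}\right) = - 80 \sqrt{10} \left(21 - 21 i \sqrt{7}\right)$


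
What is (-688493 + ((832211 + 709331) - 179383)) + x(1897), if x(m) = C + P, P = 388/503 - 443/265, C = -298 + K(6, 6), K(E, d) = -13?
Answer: 89754734716/133295 ≈ 6.7335e+5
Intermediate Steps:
C = -311 (C = -298 - 13 = -311)
P = -120009/133295 (P = 388*(1/503) - 443*1/265 = 388/503 - 443/265 = -120009/133295 ≈ -0.90033)
x(m) = -41574754/133295 (x(m) = -311 - 120009/133295 = -41574754/133295)
(-688493 + ((832211 + 709331) - 179383)) + x(1897) = (-688493 + ((832211 + 709331) - 179383)) - 41574754/133295 = (-688493 + (1541542 - 179383)) - 41574754/133295 = (-688493 + 1362159) - 41574754/133295 = 673666 - 41574754/133295 = 89754734716/133295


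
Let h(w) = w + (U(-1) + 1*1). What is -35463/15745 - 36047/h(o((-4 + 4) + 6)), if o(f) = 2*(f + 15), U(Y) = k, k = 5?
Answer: -569262239/755760 ≈ -753.23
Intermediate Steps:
U(Y) = 5
o(f) = 30 + 2*f (o(f) = 2*(15 + f) = 30 + 2*f)
h(w) = 6 + w (h(w) = w + (5 + 1*1) = w + (5 + 1) = w + 6 = 6 + w)
-35463/15745 - 36047/h(o((-4 + 4) + 6)) = -35463/15745 - 36047/(6 + (30 + 2*((-4 + 4) + 6))) = -35463*1/15745 - 36047/(6 + (30 + 2*(0 + 6))) = -35463/15745 - 36047/(6 + (30 + 2*6)) = -35463/15745 - 36047/(6 + (30 + 12)) = -35463/15745 - 36047/(6 + 42) = -35463/15745 - 36047/48 = -569262239/755760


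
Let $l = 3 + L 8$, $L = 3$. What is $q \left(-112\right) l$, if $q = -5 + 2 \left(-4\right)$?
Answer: $39312$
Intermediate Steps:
$l = 27$ ($l = 3 + 3 \cdot 8 = 3 + 24 = 27$)
$q = -13$ ($q = -5 - 8 = -13$)
$q \left(-112\right) l = \left(-13\right) \left(-112\right) 27 = 1456 \cdot 27 = 39312$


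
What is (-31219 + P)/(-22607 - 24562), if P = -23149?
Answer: 54368/47169 ≈ 1.1526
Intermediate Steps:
(-31219 + P)/(-22607 - 24562) = (-31219 - 23149)/(-22607 - 24562) = -54368/(-47169) = -54368*(-1/47169) = 54368/47169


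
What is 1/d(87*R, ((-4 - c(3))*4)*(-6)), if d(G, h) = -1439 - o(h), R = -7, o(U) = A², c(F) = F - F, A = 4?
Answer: -1/1455 ≈ -0.00068729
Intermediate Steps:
c(F) = 0
o(U) = 16 (o(U) = 4² = 16)
d(G, h) = -1455 (d(G, h) = -1439 - 1*16 = -1439 - 16 = -1455)
1/d(87*R, ((-4 - c(3))*4)*(-6)) = 1/(-1455) = -1/1455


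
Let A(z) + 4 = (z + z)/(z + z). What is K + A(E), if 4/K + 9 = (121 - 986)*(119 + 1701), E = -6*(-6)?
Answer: -4722931/1574309 ≈ -3.0000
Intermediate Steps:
E = 36
K = -4/1574309 (K = 4/(-9 + (121 - 986)*(119 + 1701)) = 4/(-9 - 865*1820) = 4/(-9 - 1574300) = 4/(-1574309) = 4*(-1/1574309) = -4/1574309 ≈ -2.5408e-6)
A(z) = -3 (A(z) = -4 + (z + z)/(z + z) = -4 + (2*z)/((2*z)) = -4 + (2*z)*(1/(2*z)) = -4 + 1 = -3)
K + A(E) = -4/1574309 - 3 = -4722931/1574309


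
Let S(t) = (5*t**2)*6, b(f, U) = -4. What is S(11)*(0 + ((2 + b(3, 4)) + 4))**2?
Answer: 14520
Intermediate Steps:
S(t) = 30*t**2
S(11)*(0 + ((2 + b(3, 4)) + 4))**2 = (30*11**2)*(0 + ((2 - 4) + 4))**2 = (30*121)*(0 + (-2 + 4))**2 = 3630*(0 + 2)**2 = 3630*2**2 = 3630*4 = 14520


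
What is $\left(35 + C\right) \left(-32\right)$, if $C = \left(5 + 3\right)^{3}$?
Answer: $-17504$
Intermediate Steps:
$C = 512$ ($C = 8^{3} = 512$)
$\left(35 + C\right) \left(-32\right) = \left(35 + 512\right) \left(-32\right) = 547 \left(-32\right) = -17504$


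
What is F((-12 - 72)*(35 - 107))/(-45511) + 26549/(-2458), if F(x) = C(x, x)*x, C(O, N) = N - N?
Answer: -26549/2458 ≈ -10.801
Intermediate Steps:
C(O, N) = 0
F(x) = 0 (F(x) = 0*x = 0)
F((-12 - 72)*(35 - 107))/(-45511) + 26549/(-2458) = 0/(-45511) + 26549/(-2458) = 0*(-1/45511) + 26549*(-1/2458) = 0 - 26549/2458 = -26549/2458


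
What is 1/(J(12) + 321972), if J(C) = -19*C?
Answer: 1/321744 ≈ 3.1081e-6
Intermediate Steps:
1/(J(12) + 321972) = 1/(-19*12 + 321972) = 1/(-228 + 321972) = 1/321744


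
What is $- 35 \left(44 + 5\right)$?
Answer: $-1715$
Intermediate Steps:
$- 35 \left(44 + 5\right) = \left(-35\right) 49 = -1715$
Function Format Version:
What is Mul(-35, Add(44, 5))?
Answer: -1715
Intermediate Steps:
Mul(-35, Add(44, 5)) = Mul(-35, 49) = -1715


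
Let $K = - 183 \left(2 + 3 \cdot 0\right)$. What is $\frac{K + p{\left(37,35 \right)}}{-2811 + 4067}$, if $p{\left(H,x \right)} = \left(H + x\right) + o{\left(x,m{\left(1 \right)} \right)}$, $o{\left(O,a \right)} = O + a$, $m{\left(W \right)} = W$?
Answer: $- \frac{129}{628} \approx -0.20541$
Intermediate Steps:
$K = -366$ ($K = - 183 \left(2 + 0\right) = \left(-183\right) 2 = -366$)
$p{\left(H,x \right)} = 1 + H + 2 x$ ($p{\left(H,x \right)} = \left(H + x\right) + \left(x + 1\right) = \left(H + x\right) + \left(1 + x\right) = 1 + H + 2 x$)
$\frac{K + p{\left(37,35 \right)}}{-2811 + 4067} = \frac{-366 + \left(1 + 37 + 2 \cdot 35\right)}{-2811 + 4067} = \frac{-366 + \left(1 + 37 + 70\right)}{1256} = \left(-366 + 108\right) \frac{1}{1256} = \left(-258\right) \frac{1}{1256} = - \frac{129}{628}$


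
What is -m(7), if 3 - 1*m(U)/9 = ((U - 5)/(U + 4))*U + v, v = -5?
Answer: -666/11 ≈ -60.545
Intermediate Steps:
m(U) = 72 - 9*U*(-5 + U)/(4 + U) (m(U) = 27 - 9*(((U - 5)/(U + 4))*U - 5) = 27 - 9*(((-5 + U)/(4 + U))*U - 5) = 27 - 9*(U*(-5 + U)/(4 + U) - 5) = 27 - 9*(-5 + U*(-5 + U)/(4 + U)) = 27 + (45 - 9*U*(-5 + U)/(4 + U)) = 72 - 9*U*(-5 + U)/(4 + U))
-m(7) = -9*(32 - 1*7**2 + 13*7)/(4 + 7) = -9*(32 - 1*49 + 91)/11 = -9*(32 - 49 + 91)/11 = -9*74/11 = -1*666/11 = -666/11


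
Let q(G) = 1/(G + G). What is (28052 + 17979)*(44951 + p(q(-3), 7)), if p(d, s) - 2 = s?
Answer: 2069553760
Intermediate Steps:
q(G) = 1/(2*G)
p(d, s) = 2 + s
(28052 + 17979)*(44951 + p(q(-3), 7)) = (28052 + 17979)*(44951 + (2 + 7)) = 46031*(44951 + 9) = 46031*44960 = 2069553760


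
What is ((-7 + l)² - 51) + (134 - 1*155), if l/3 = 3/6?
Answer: -167/4 ≈ -41.750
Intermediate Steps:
l = 3/2 (l = 3*(3/6) = 3*(3*(⅙)) = 3*(½) = 3/2 ≈ 1.5000)
((-7 + l)² - 51) + (134 - 1*155) = ((-7 + 3/2)² - 51) + (134 - 1*155) = ((-11/2)² - 51) + (134 - 155) = (121/4 - 51) - 21 = -83/4 - 21 = -167/4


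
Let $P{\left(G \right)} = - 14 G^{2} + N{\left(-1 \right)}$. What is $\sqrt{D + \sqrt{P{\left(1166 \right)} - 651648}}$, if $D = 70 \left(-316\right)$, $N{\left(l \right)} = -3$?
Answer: $\sqrt{-22120 + i \sqrt{19685435}} \approx 14.842 + 149.47 i$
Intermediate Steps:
$P{\left(G \right)} = -3 - 14 G^{2}$ ($P{\left(G \right)} = - 14 G^{2} - 3 = -3 - 14 G^{2}$)
$D = -22120$
$\sqrt{D + \sqrt{P{\left(1166 \right)} - 651648}} = \sqrt{-22120 + \sqrt{\left(-3 - 14 \cdot 1166^{2}\right) - 651648}} = \sqrt{-22120 + \sqrt{\left(-3 - 19033784\right) - 651648}} = \sqrt{-22120 + \sqrt{-19033787 - 651648}} = \sqrt{-22120 + \sqrt{-19685435}} = \sqrt{-22120 + i \sqrt{19685435}}$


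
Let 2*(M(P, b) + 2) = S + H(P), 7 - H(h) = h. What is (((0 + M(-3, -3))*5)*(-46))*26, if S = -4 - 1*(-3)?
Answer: -14950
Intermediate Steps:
S = -1 (S = -4 + 3 = -1)
H(h) = 7 - h
M(P, b) = 1 - P/2 (M(P, b) = -2 + (-1 + (7 - P))/2 = -2 + (6 - P)/2 = -2 + (3 - P/2) = 1 - P/2)
(((0 + M(-3, -3))*5)*(-46))*26 = (((0 + (1 - 1/2*(-3)))*5)*(-46))*26 = (((0 + (1 + 3/2))*5)*(-46))*26 = (((0 + 5/2)*5)*(-46))*26 = (((5/2)*5)*(-46))*26 = ((25/2)*(-46))*26 = -575*26 = -14950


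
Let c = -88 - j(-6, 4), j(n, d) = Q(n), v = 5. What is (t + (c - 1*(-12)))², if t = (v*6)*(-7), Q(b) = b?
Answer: 78400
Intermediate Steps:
j(n, d) = n
c = -82 (c = -88 - 1*(-6) = -88 + 6 = -82)
t = -210 (t = (5*6)*(-7) = 30*(-7) = -210)
(t + (c - 1*(-12)))² = (-210 + (-82 - 1*(-12)))² = (-210 + (-82 + 12))² = (-210 - 70)² = (-280)² = 78400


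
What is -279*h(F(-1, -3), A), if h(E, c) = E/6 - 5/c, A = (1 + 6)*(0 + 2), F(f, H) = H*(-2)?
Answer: -2511/14 ≈ -179.36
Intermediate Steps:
F(f, H) = -2*H
A = 14 (A = 7*2 = 14)
h(E, c) = -5/c + E/6 (h(E, c) = E*(1/6) - 5/c = E/6 - 5/c = -5/c + E/6)
-279*h(F(-1, -3), A) = -279*(-5/14 + (-2*(-3))/6) = -279*(-5*1/14 + (1/6)*6) = -279*(-5/14 + 1) = -279*9/14 = -2511/14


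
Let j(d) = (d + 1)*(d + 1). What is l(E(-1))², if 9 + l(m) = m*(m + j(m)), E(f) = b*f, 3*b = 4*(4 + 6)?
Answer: 2520341209/729 ≈ 3.4573e+6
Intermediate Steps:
j(d) = (1 + d)² (j(d) = (1 + d)*(1 + d) = (1 + d)²)
b = 40/3 (b = (4*(4 + 6))/3 = (4*10)/3 = (⅓)*40 = 40/3 ≈ 13.333)
E(f) = 40*f/3
l(m) = -9 + m*(m + (1 + m)²)
l(E(-1))² = (-9 + ((40/3)*(-1))² + ((40/3)*(-1))*(1 + (40/3)*(-1))²)² = (-9 + (-40/3)² - 40*(1 - 40/3)²/3)² = (-9 + 1600/9 - 40*(-37/3)²/3)² = (-9 + 1600/9 - 40/3*1369/9)² = (-9 + 1600/9 - 54760/27)² = (-50203/27)² = 2520341209/729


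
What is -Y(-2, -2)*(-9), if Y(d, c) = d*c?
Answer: 36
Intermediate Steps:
Y(d, c) = c*d
-Y(-2, -2)*(-9) = -(-2)*(-2)*(-9) = -1*4*(-9) = -4*(-9) = 36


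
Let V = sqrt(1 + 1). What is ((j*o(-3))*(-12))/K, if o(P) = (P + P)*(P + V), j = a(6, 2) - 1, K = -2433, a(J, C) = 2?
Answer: 72/811 - 24*sqrt(2)/811 ≈ 0.046928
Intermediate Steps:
V = sqrt(2) ≈ 1.4142
j = 1 (j = 2 - 1 = 1)
o(P) = 2*P*(P + sqrt(2)) (o(P) = (P + P)*(P + sqrt(2)) = (2*P)*(P + sqrt(2)) = 2*P*(P + sqrt(2)))
((j*o(-3))*(-12))/K = ((1*(2*(-3)*(-3 + sqrt(2))))*(-12))/(-2433) = ((1*(18 - 6*sqrt(2)))*(-12))*(-1/2433) = ((18 - 6*sqrt(2))*(-12))*(-1/2433) = (-216 + 72*sqrt(2))*(-1/2433) = 72/811 - 24*sqrt(2)/811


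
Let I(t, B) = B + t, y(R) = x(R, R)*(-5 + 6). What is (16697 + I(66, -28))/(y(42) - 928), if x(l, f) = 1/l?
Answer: -140574/7795 ≈ -18.034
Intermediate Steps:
y(R) = 1/R (y(R) = (-5 + 6)/R = 1/R)
(16697 + I(66, -28))/(y(42) - 928) = (16697 + (-28 + 66))/(1/42 - 928) = (16697 + 38)/(1/42 - 928) = 16735/(-38975/42) = 16735*(-42/38975) = -140574/7795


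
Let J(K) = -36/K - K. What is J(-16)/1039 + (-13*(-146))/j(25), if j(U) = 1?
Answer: 7888161/4156 ≈ 1898.0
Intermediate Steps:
J(K) = -K - 36/K
J(-16)/1039 + (-13*(-146))/j(25) = (-1*(-16) - 36/(-16))/1039 - 13*(-146)/1 = (16 - 36*(-1/16))*(1/1039) + 1898*1 = (16 + 9/4)*(1/1039) + 1898 = (73/4)*(1/1039) + 1898 = 73/4156 + 1898 = 7888161/4156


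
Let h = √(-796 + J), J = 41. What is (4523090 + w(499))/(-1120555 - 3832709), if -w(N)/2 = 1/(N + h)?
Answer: (-2261545*√755 + 1128510954*I)/(2476632*(√755 - 499*I)) ≈ -0.91315 - 2.9104e-11*I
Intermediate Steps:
h = I*√755 (h = √(-796 + 41) = √(-755) = I*√755 ≈ 27.477*I)
w(N) = -2/(N + I*√755)
(4523090 + w(499))/(-1120555 - 3832709) = (4523090 - 2/(499 + I*√755))/(-1120555 - 3832709) = (4523090 - 2/(499 + I*√755))/(-4953264) = (4523090 - 2/(499 + I*√755))*(-1/4953264) = -2261545/2476632 + 1/(2476632*(499 + I*√755))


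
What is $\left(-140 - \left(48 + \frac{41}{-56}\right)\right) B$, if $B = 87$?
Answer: $- \frac{912369}{56} \approx -16292.0$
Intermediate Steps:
$\left(-140 - \left(48 + \frac{41}{-56}\right)\right) B = \left(-140 - \left(48 + \frac{41}{-56}\right)\right) 87 = \left(-140 - \frac{2647}{56}\right) 87 = \left(- \frac{10487}{56}\right) 87 = - \frac{912369}{56}$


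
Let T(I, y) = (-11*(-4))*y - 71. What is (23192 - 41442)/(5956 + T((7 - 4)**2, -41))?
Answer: -18250/4081 ≈ -4.4719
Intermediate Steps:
T(I, y) = -71 + 44*y (T(I, y) = 44*y - 71 = -71 + 44*y)
(23192 - 41442)/(5956 + T((7 - 4)**2, -41)) = (23192 - 41442)/(5956 + (-71 + 44*(-41))) = -18250/(5956 + (-71 - 1804)) = -18250/(5956 - 1875) = -18250/4081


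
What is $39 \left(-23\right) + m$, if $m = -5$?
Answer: $-902$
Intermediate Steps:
$39 \left(-23\right) + m = 39 \left(-23\right) - 5 = -897 - 5 = -902$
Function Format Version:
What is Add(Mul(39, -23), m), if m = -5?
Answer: -902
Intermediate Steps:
Add(Mul(39, -23), m) = Add(Mul(39, -23), -5) = Add(-897, -5) = -902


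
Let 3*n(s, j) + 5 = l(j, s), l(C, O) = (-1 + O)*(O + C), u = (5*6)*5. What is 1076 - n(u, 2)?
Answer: -19415/3 ≈ -6471.7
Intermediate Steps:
u = 150 (u = 30*5 = 150)
l(C, O) = (-1 + O)*(C + O)
n(s, j) = -5/3 - j/3 - s/3 + s²/3 + j*s/3 (n(s, j) = -5/3 + (s² - j - s + j*s)/3 = -5/3 + (-j/3 - s/3 + s²/3 + j*s/3) = -5/3 - j/3 - s/3 + s²/3 + j*s/3)
1076 - n(u, 2) = 1076 - (-5/3 - ⅓*2 - ⅓*150 + (⅓)*150² + (⅓)*2*150) = 1076 - (-5/3 - ⅔ - 50 + (⅓)*22500 + 100) = 1076 - (-5/3 - ⅔ - 50 + 7500 + 100) = 1076 - 1*22643/3 = 1076 - 22643/3 = -19415/3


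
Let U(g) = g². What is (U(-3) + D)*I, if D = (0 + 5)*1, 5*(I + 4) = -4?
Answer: -336/5 ≈ -67.200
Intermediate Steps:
I = -24/5 (I = -4 + (⅕)*(-4) = -4 - ⅘ = -24/5 ≈ -4.8000)
D = 5 (D = 5*1 = 5)
(U(-3) + D)*I = ((-3)² + 5)*(-24/5) = (9 + 5)*(-24/5) = 14*(-24/5) = -336/5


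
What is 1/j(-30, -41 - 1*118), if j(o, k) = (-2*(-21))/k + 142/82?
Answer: 2173/3189 ≈ 0.68141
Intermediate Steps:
j(o, k) = 71/41 + 42/k (j(o, k) = 42/k + 142*(1/82) = 42/k + 71/41 = 71/41 + 42/k)
1/j(-30, -41 - 1*118) = 1/(71/41 + 42/(-41 - 1*118)) = 1/(71/41 + 42/(-41 - 118)) = 1/(71/41 + 42/(-159)) = 1/(71/41 + 42*(-1/159)) = 1/(71/41 - 14/53) = 1/(3189/2173) = 2173/3189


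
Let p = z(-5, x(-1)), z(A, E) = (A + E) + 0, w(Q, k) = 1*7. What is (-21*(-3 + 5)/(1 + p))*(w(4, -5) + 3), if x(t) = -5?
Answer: 140/3 ≈ 46.667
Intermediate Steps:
w(Q, k) = 7
z(A, E) = A + E
p = -10 (p = -5 - 5 = -10)
(-21*(-3 + 5)/(1 + p))*(w(4, -5) + 3) = (-21*(-3 + 5)/(1 - 10))*(7 + 3) = -42/(-9)*10 = -42*(-1)/9*10 = -21*(-2/9)*10 = (14/3)*10 = 140/3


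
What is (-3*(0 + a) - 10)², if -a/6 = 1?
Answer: 64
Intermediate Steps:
a = -6 (a = -6*1 = -6)
(-3*(0 + a) - 10)² = (-3*(0 - 6) - 10)² = (-3*(-6) - 10)² = (18 - 10)² = 8² = 64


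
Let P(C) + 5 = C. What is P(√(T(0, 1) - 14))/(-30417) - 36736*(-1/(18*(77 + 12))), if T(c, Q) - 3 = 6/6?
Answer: 186234487/8121339 - I*√10/30417 ≈ 22.931 - 0.00010396*I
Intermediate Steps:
T(c, Q) = 4 (T(c, Q) = 3 + 6/6 = 3 + 6*(⅙) = 3 + 1 = 4)
P(C) = -5 + C
P(√(T(0, 1) - 14))/(-30417) - 36736*(-1/(18*(77 + 12))) = (-5 + √(4 - 14))/(-30417) - 36736*(-1/(18*(77 + 12))) = (-5 + √(-10))*(-1/30417) - 36736/(89*(-18)) = (-5 + I*√10)*(-1/30417) - 36736/(-1602) = (5/30417 - I*√10/30417) - 36736*(-1/1602) = (5/30417 - I*√10/30417) + 18368/801 = 186234487/8121339 - I*√10/30417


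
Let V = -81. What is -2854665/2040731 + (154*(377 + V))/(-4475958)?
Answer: -585017514817/415192102059 ≈ -1.4090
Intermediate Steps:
-2854665/2040731 + (154*(377 + V))/(-4475958) = -2854665/2040731 + (154*(377 - 81))/(-4475958) = -2854665*1/2040731 + (154*296)*(-1/4475958) = -259515/185521 + 45584*(-1/4475958) = -259515/185521 - 22792/2237979 = -585017514817/415192102059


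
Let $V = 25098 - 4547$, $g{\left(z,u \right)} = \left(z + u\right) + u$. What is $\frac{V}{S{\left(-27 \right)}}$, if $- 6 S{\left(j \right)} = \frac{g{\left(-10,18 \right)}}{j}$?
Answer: $\frac{1664631}{13} \approx 1.2805 \cdot 10^{5}$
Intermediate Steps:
$g{\left(z,u \right)} = z + 2 u$ ($g{\left(z,u \right)} = \left(u + z\right) + u = z + 2 u$)
$V = 20551$
$S{\left(j \right)} = - \frac{13}{3 j}$ ($S{\left(j \right)} = - \frac{\left(-10 + 2 \cdot 18\right) \frac{1}{j}}{6} = - \frac{\left(-10 + 36\right) \frac{1}{j}}{6} = - \frac{26 \frac{1}{j}}{6} = - \frac{13}{3 j}$)
$\frac{V}{S{\left(-27 \right)}} = \frac{20551}{\left(- \frac{13}{3}\right) \frac{1}{-27}} = \frac{20551}{\left(- \frac{13}{3}\right) \left(- \frac{1}{27}\right)} = \frac{20551}{\frac{13}{81}} = 20551 \cdot \frac{81}{13} = \frac{1664631}{13}$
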